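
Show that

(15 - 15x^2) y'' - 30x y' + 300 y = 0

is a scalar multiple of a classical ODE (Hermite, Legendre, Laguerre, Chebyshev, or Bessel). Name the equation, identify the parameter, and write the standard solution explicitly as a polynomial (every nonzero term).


All three coefficients share the factor 15; dividing through by 15 gives  (1 - x^2) y'' - 2x y' + 20 y = 0.
This matches the Legendre equation (1 - x^2) y'' - 2x y' + n(n+1) y = 0 (note the -2x y' term) with n(n+1) = 20, so n = 4; the polynomial solution is P_4(x).
With y = sum_k a_k x^k, matching x^k gives (k+2)(k+1) a_{k+2} = [k(k+1) - n(n+1)] a_k = (k - 4)(k + 5) a_k. The right side vanishes at k = 4, so the series with the parity of 4 terminates at degree 4.
Standard normalization (P_n(1) = 1): leading coefficient (2n)!/(2^n (n!)^2) = 40320/(16*576) = 35/8, so a_4 = 35/8. Work downward with a_k = (k+1)(k+2) a_{k+2} / ((k - 4)(k + 5)):
  a_2 = (3)(4)(35/8) / ((2 - 4)(2 + 5)) = (105/2)/(-14) = -15/4
  a_0 = (1)(2)(-15/4) / ((0 - 4)(0 + 5)) = (-15/2)/(-20) = 3/8
Hence P_4(x) = 35 x^4/8 - 15 x^2/4 + 3/8.

P_4(x); series = 35 x^4/8 - 15 x^2/4 + 3/8


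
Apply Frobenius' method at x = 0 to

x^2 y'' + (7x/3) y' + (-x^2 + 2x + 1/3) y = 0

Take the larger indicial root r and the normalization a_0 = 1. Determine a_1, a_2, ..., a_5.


Write in Frobenius form y'' + (p(x)/x) y' + (q(x)/x^2) y = 0:
  p(x) = 7/3,  q(x) = -x^2 + 2x + 1/3.
Indicial equation: r(r-1) + (7/3) r + (1/3) = 0 -> roots r_1 = -1/3, r_2 = -1.
Take r = r_1 = -1/3. Let y(x) = x^r sum_{n>=0} a_n x^n with a_0 = 1.
Substitute y = x^r sum a_n x^n and match x^{r+n}. The recurrence is
  D(n) a_n + 2 a_{n-1} - 1 a_{n-2} = 0,  where D(n) = (r+n)(r+n-1) + (7/3)(r+n) + (1/3).
  a_n = [-2 a_{n-1} + 1 a_{n-2}] / D(n).
Since the indicial polynomial factors as (r - r_1)(r - r_2), D(n) = (r_1 + n - r_1)(r_1 + n - r_2) = n(n + 2/3).
Evaluating step by step (a_0 = 1):
  n = 1: D(1) = 1(1 + 2/3) = 5/3; numerator = -2(1) = -2; a_1 = (-2)/(5/3) = -6/5
  n = 2: D(2) = 2(2 + 2/3) = 16/3; numerator = -2(-6/5) + 1(1) = 17/5; a_2 = (17/5)/(16/3) = 51/80
  n = 3: D(3) = 3(3 + 2/3) = 11; numerator = -2(51/80) + 1(-6/5) = -99/40; a_3 = (-99/40)/(11) = -9/40
  n = 4: D(4) = 4(4 + 2/3) = 56/3; numerator = -2(-9/40) + 1(51/80) = 87/80; a_4 = (87/80)/(56/3) = 261/4480
  n = 5: D(5) = 5(5 + 2/3) = 85/3; numerator = -2(261/4480) + 1(-9/40) = -153/448; a_5 = (-153/448)/(85/3) = -27/2240

r = -1/3; a_0 = 1; a_1 = -6/5; a_2 = 51/80; a_3 = -9/40; a_4 = 261/4480; a_5 = -27/2240


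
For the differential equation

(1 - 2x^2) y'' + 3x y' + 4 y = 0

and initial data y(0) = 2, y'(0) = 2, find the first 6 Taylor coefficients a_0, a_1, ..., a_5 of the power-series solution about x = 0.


Ansatz: y(x) = sum_{n>=0} a_n x^n, so y'(x) = sum_{n>=1} n a_n x^(n-1) and y''(x) = sum_{n>=2} n(n-1) a_n x^(n-2).
Substitute into P(x) y'' + Q(x) y' + R(x) y = 0 with P(x) = 1 - 2x^2, Q(x) = 3x, R(x) = 4, and match powers of x.
Initial conditions: a_0 = 2, a_1 = 2.
Setting the coefficient of each power of x to zero and solving order by order (substituting the coefficients already found):
  x^0: 2 a_2 + 4 a_0 = 0  ->  2 a_2 = -4 a_0 = -8  ->  a_2 = -4
  x^1: 6 a_3 + 7 a_1 = 0  ->  6 a_3 = -7 a_1 = -14  ->  a_3 = -7/3
  x^2: 12 a_4 + 6 a_2 = 0  ->  12 a_4 = -6 a_2 = 24  ->  a_4 = 2
  x^3: 20 a_5 + a_3 = 0  ->  20 a_5 = -a_3 = 7/3  ->  a_5 = 7/60
Truncated series: y(x) = 2 + 2 x - 4 x^2 - (7/3) x^3 + 2 x^4 + (7/60) x^5 + O(x^6).

a_0 = 2; a_1 = 2; a_2 = -4; a_3 = -7/3; a_4 = 2; a_5 = 7/60


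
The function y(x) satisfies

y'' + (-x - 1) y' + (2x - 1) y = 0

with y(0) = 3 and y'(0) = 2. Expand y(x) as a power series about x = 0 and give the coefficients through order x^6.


Ansatz: y(x) = sum_{n>=0} a_n x^n, so y'(x) = sum_{n>=1} n a_n x^(n-1) and y''(x) = sum_{n>=2} n(n-1) a_n x^(n-2).
Substitute into P(x) y'' + Q(x) y' + R(x) y = 0 with P(x) = 1, Q(x) = -x - 1, R(x) = 2x - 1, and match powers of x.
Initial conditions: a_0 = 3, a_1 = 2.
Setting the coefficient of each power of x to zero and solving order by order (substituting the coefficients already found):
  x^0: 2 a_2 - a_1 - a_0 = 0  ->  2 a_2 = a_1 + a_0 = 5  ->  a_2 = 5/2
  x^1: 6 a_3 - 2 a_2 - 2 a_1 + 2 a_0 = 0  ->  6 a_3 = 2 a_2 + 2 a_1 - 2 a_0 = 3  ->  a_3 = 1/2
  x^2: 12 a_4 - 3 a_3 - 3 a_2 + 2 a_1 = 0  ->  12 a_4 = 3 a_3 + 3 a_2 - 2 a_1 = 5  ->  a_4 = 5/12
  x^3: 20 a_5 - 4 a_4 - 4 a_3 + 2 a_2 = 0  ->  20 a_5 = 4 a_4 + 4 a_3 - 2 a_2 = -4/3  ->  a_5 = -1/15
  x^4: 30 a_6 - 5 a_5 - 5 a_4 + 2 a_3 = 0  ->  30 a_6 = 5 a_5 + 5 a_4 - 2 a_3 = 3/4  ->  a_6 = 1/40
Truncated series: y(x) = 3 + 2 x + (5/2) x^2 + (1/2) x^3 + (5/12) x^4 - (1/15) x^5 + (1/40) x^6 + O(x^7).

a_0 = 3; a_1 = 2; a_2 = 5/2; a_3 = 1/2; a_4 = 5/12; a_5 = -1/15; a_6 = 1/40


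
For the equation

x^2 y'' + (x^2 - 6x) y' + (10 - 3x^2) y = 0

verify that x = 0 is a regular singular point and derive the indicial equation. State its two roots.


Divide by x^2 to reach normal form y'' + P_1(x) y' + P_2(x) y = 0 with P_1(x) = 1 - 6/x and P_2(x) = -3 + 10/x^2.
x = 0 is a singular point because the y'-coefficient 1 - 6/x has a pole at x = 0 and the y-coefficient -3 + 10/x^2 has a pole at x = 0.
It is a regular singular point because x P_1(x) = p(x) = x - 6 and x^2 P_2(x) = q(x) = 10 - 3x^2 are polynomials, hence analytic at x = 0.
p(0) = -6,  q(0) = 10.
Indicial equation: r(r-1) + p(0) r + q(0) = 0, i.e. r^2 + (p(0) - 1) r + q(0) = 0, i.e. r^2 - 7 r + 10 = 0.
Discriminant: (-7)^2 - 4(10) = 9, so r = (7 ± 3)/2.
Solving: r_1 = 5, r_2 = 2.

indicial: r^2 - 7 r + 10 = 0; roots r_1 = 5, r_2 = 2


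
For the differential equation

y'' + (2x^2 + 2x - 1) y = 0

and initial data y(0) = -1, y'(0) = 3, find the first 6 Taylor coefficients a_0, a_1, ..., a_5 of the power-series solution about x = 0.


Ansatz: y(x) = sum_{n>=0} a_n x^n, so y'(x) = sum_{n>=1} n a_n x^(n-1) and y''(x) = sum_{n>=2} n(n-1) a_n x^(n-2).
Substitute into P(x) y'' + Q(x) y' + R(x) y = 0 with P(x) = 1, Q(x) = 0, R(x) = 2x^2 + 2x - 1, and match powers of x.
Initial conditions: a_0 = -1, a_1 = 3.
Setting the coefficient of each power of x to zero and solving order by order (substituting the coefficients already found):
  x^0: 2 a_2 - a_0 = 0  ->  2 a_2 = a_0 = -1  ->  a_2 = -1/2
  x^1: 6 a_3 - a_1 + 2 a_0 = 0  ->  6 a_3 = a_1 - 2 a_0 = 5  ->  a_3 = 5/6
  x^2: 12 a_4 - a_2 + 2 a_1 + 2 a_0 = 0  ->  12 a_4 = a_2 - 2 a_1 - 2 a_0 = -9/2  ->  a_4 = -3/8
  x^3: 20 a_5 - a_3 + 2 a_2 + 2 a_1 = 0  ->  20 a_5 = a_3 - 2 a_2 - 2 a_1 = -25/6  ->  a_5 = -5/24
Truncated series: y(x) = -1 + 3 x - (1/2) x^2 + (5/6) x^3 - (3/8) x^4 - (5/24) x^5 + O(x^6).

a_0 = -1; a_1 = 3; a_2 = -1/2; a_3 = 5/6; a_4 = -3/8; a_5 = -5/24


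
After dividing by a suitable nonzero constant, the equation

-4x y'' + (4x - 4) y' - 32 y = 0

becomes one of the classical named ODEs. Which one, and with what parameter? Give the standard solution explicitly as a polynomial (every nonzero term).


All three coefficients share the factor -4; dividing through by -4 gives  x y'' + (1 - x) y' + 8 y = 0.
This matches the Laguerre equation x y'' + (1 - x) y' + n y = 0 with n = 8; the polynomial solution is L_8(x).
With y = sum_k a_k x^k, matching x^k gives (k+1)k a_{k+1} + (k+1) a_{k+1} - k a_k + n a_k = 0, i.e. (k+1)^2 a_{k+1} = (k - n) a_k = (k - 8) a_k. The right side vanishes at k = 8, so the series terminates at degree 8.
Standard normalization L_n(0) = 1 gives a_0 = 1. Work upward with a_{k+1} = (k - 8) a_k / (k+1)^2:
  a_1 = (0 - 8)(1) / 1^2 = -8/1 = -8
  a_2 = (1 - 8)(-8) / 2^2 = 56/4 = 14
  a_3 = (2 - 8)(14) / 3^2 = -84/9 = -28/3
  a_4 = (3 - 8)(-28/3) / 4^2 = (140/3)/16 = 35/12
  a_5 = (4 - 8)(35/12) / 5^2 = (-35/3)/25 = -7/15
  a_6 = (5 - 8)(-7/15) / 6^2 = (7/5)/36 = 7/180
  a_7 = (6 - 8)(7/180) / 7^2 = (-7/90)/49 = -1/630
  a_8 = (7 - 8)(-1/630) / 8^2 = (1/630)/64 = 1/40320
Hence L_8(x) = x^8/40320 - x^7/630 + 7 x^6/180 - 7 x^5/15 + 35 x^4/12 - 28 x^3/3 + 14 x^2 - 8 x + 1.

L_8(x); series = x^8/40320 - x^7/630 + 7 x^6/180 - 7 x^5/15 + 35 x^4/12 - 28 x^3/3 + 14 x^2 - 8 x + 1


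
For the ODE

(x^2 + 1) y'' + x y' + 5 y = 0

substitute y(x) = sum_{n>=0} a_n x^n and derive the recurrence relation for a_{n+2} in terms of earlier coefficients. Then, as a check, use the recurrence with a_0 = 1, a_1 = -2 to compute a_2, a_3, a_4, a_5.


Substitute y = sum_n a_n x^n.
(1 + 1 x^2) y'' contributes (n+2)(n+1) a_{n+2} + n(n-1) a_n at x^n.
x y'(x) contributes n a_n at x^n.
5 y(x) contributes 5 a_n at x^n.
Matching x^n: (n+2)(n+1) a_{n+2} + (n(n-1) + n + 5) a_n = 0.
Thus a_{n+2} = (-n(n-1) - n - 5) / ((n+1)(n+2)) * a_n.

Check with a_0 = 1, a_1 = -2 (apply the recurrence for n = 0, 1, 2, 3): a_0 = 1, a_1 = -2, a_2 = -5/2, a_3 = 2, a_4 = 15/8, a_5 = -7/5.

a_(n+2) = (-n(n-1) - n - 5) / ((n+1)(n+2)) * a_n; check: a_0 = 1, a_1 = -2, a_2 = -5/2, a_3 = 2, a_4 = 15/8, a_5 = -7/5


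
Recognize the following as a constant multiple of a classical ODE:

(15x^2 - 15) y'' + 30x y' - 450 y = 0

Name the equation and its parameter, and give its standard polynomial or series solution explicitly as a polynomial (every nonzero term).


All three coefficients share the factor -15; dividing through by -15 gives  (1 - x^2) y'' - 2x y' + 30 y = 0.
This matches the Legendre equation (1 - x^2) y'' - 2x y' + n(n+1) y = 0 (note the -2x y' term) with n(n+1) = 30, so n = 5; the polynomial solution is P_5(x).
With y = sum_k a_k x^k, matching x^k gives (k+2)(k+1) a_{k+2} = [k(k+1) - n(n+1)] a_k = (k - 5)(k + 6) a_k. The right side vanishes at k = 5, so the series with the parity of 5 terminates at degree 5.
Standard normalization (P_n(1) = 1): leading coefficient (2n)!/(2^n (n!)^2) = 3628800/(32*14400) = 63/8, so a_5 = 63/8. Work downward with a_k = (k+1)(k+2) a_{k+2} / ((k - 5)(k + 6)):
  a_3 = (4)(5)(63/8) / ((3 - 5)(3 + 6)) = (315/2)/(-18) = -35/4
  a_1 = (2)(3)(-35/4) / ((1 - 5)(1 + 6)) = (-105/2)/(-28) = 15/8
Hence P_5(x) = 63 x^5/8 - 35 x^3/4 + 15 x/8.

P_5(x); series = 63 x^5/8 - 35 x^3/4 + 15 x/8


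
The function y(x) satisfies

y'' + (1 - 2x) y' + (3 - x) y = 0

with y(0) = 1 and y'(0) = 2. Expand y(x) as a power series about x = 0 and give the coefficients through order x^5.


Ansatz: y(x) = sum_{n>=0} a_n x^n, so y'(x) = sum_{n>=1} n a_n x^(n-1) and y''(x) = sum_{n>=2} n(n-1) a_n x^(n-2).
Substitute into P(x) y'' + Q(x) y' + R(x) y = 0 with P(x) = 1, Q(x) = 1 - 2x, R(x) = 3 - x, and match powers of x.
Initial conditions: a_0 = 1, a_1 = 2.
Setting the coefficient of each power of x to zero and solving order by order (substituting the coefficients already found):
  x^0: 2 a_2 + a_1 + 3 a_0 = 0  ->  2 a_2 = -a_1 - 3 a_0 = -5  ->  a_2 = -5/2
  x^1: 6 a_3 + 2 a_2 + a_1 - a_0 = 0  ->  6 a_3 = -2 a_2 - a_1 + a_0 = 4  ->  a_3 = 2/3
  x^2: 12 a_4 + 3 a_3 - a_2 - a_1 = 0  ->  12 a_4 = -3 a_3 + a_2 + a_1 = -5/2  ->  a_4 = -5/24
  x^3: 20 a_5 + 4 a_4 - 3 a_3 - a_2 = 0  ->  20 a_5 = -4 a_4 + 3 a_3 + a_2 = 1/3  ->  a_5 = 1/60
Truncated series: y(x) = 1 + 2 x - (5/2) x^2 + (2/3) x^3 - (5/24) x^4 + (1/60) x^5 + O(x^6).

a_0 = 1; a_1 = 2; a_2 = -5/2; a_3 = 2/3; a_4 = -5/24; a_5 = 1/60


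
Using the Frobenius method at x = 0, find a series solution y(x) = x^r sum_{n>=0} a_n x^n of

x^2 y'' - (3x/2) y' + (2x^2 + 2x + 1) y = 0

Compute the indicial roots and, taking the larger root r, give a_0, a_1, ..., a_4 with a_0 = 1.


Write in Frobenius form y'' + (p(x)/x) y' + (q(x)/x^2) y = 0:
  p(x) = -3/2,  q(x) = 2x^2 + 2x + 1.
Indicial equation: r(r-1) + (-3/2) r + (1) = 0 -> roots r_1 = 2, r_2 = 1/2.
Take r = r_1 = 2. Let y(x) = x^r sum_{n>=0} a_n x^n with a_0 = 1.
Substitute y = x^r sum a_n x^n and match x^{r+n}. The recurrence is
  D(n) a_n + 2 a_{n-1} + 2 a_{n-2} = 0,  where D(n) = (r+n)(r+n-1) + (-3/2)(r+n) + (1).
  a_n = [-2 a_{n-1} - 2 a_{n-2}] / D(n).
Since the indicial polynomial factors as (r - r_1)(r - r_2), D(n) = (r_1 + n - r_1)(r_1 + n - r_2) = n(n + 3/2).
Evaluating step by step (a_0 = 1):
  n = 1: D(1) = 1(1 + 3/2) = 5/2; numerator = -2(1) = -2; a_1 = (-2)/(5/2) = -4/5
  n = 2: D(2) = 2(2 + 3/2) = 7; numerator = -2(-4/5) - 2(1) = -2/5; a_2 = (-2/5)/(7) = -2/35
  n = 3: D(3) = 3(3 + 3/2) = 27/2; numerator = -2(-2/35) - 2(-4/5) = 12/7; a_3 = (12/7)/(27/2) = 8/63
  n = 4: D(4) = 4(4 + 3/2) = 22; numerator = -2(8/63) - 2(-2/35) = -44/315; a_4 = (-44/315)/(22) = -2/315

r = 2; a_0 = 1; a_1 = -4/5; a_2 = -2/35; a_3 = 8/63; a_4 = -2/315


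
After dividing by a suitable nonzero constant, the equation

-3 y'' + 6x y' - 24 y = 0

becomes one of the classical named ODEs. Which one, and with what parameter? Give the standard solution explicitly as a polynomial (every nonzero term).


All three coefficients share the factor -3; dividing through by -3 gives  y'' - 2x y' + 8 y = 0.
This matches the Hermite equation y'' - 2x y' + 2n y = 0 with 2n = 8, so n = 4; the polynomial solution is H_4(x).
With y = sum_k a_k x^k, matching x^k gives (k+2)(k+1) a_{k+2} = 2(k - n) a_k = 2(k - 4) a_k. The right side vanishes at k = 4, so the series with the parity of 4 terminates at degree 4.
Standard normalization: leading coefficient of H_n is 2^n, so a_4 = 2^4 = 16. Work downward with a_k = (k+1)(k+2) a_{k+2} / (2(k - n)):
  a_2 = (3)(4)(16) / (2(2 - 4)) = 192/(-4) = -48
  a_0 = (1)(2)(-48) / (2(0 - 4)) = -96/(-8) = 12
Hence H_4(x) = 16 x^4 - 48 x^2 + 12.

H_4(x); series = 16 x^4 - 48 x^2 + 12


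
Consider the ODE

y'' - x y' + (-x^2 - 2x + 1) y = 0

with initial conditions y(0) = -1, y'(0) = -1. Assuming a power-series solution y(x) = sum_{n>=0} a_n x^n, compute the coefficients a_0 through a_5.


Ansatz: y(x) = sum_{n>=0} a_n x^n, so y'(x) = sum_{n>=1} n a_n x^(n-1) and y''(x) = sum_{n>=2} n(n-1) a_n x^(n-2).
Substitute into P(x) y'' + Q(x) y' + R(x) y = 0 with P(x) = 1, Q(x) = -x, R(x) = -x^2 - 2x + 1, and match powers of x.
Initial conditions: a_0 = -1, a_1 = -1.
Setting the coefficient of each power of x to zero and solving order by order (substituting the coefficients already found):
  x^0: 2 a_2 + a_0 = 0  ->  2 a_2 = -a_0 = 1  ->  a_2 = 1/2
  x^1: 6 a_3 - 2 a_0 = 0  ->  6 a_3 = 2 a_0 = -2  ->  a_3 = -1/3
  x^2: 12 a_4 - a_2 - 2 a_1 - a_0 = 0  ->  12 a_4 = a_2 + 2 a_1 + a_0 = -5/2  ->  a_4 = -5/24
  x^3: 20 a_5 - 2 a_3 - 2 a_2 - a_1 = 0  ->  20 a_5 = 2 a_3 + 2 a_2 + a_1 = -2/3  ->  a_5 = -1/30
Truncated series: y(x) = -1 - x + (1/2) x^2 - (1/3) x^3 - (5/24) x^4 - (1/30) x^5 + O(x^6).

a_0 = -1; a_1 = -1; a_2 = 1/2; a_3 = -1/3; a_4 = -5/24; a_5 = -1/30


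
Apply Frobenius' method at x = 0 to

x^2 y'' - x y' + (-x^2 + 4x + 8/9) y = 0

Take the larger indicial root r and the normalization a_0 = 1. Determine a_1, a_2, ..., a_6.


Write in Frobenius form y'' + (p(x)/x) y' + (q(x)/x^2) y = 0:
  p(x) = -1,  q(x) = -x^2 + 4x + 8/9.
Indicial equation: r(r-1) + (-1) r + (8/9) = 0 -> roots r_1 = 4/3, r_2 = 2/3.
Take r = r_1 = 4/3. Let y(x) = x^r sum_{n>=0} a_n x^n with a_0 = 1.
Substitute y = x^r sum a_n x^n and match x^{r+n}. The recurrence is
  D(n) a_n + 4 a_{n-1} - 1 a_{n-2} = 0,  where D(n) = (r+n)(r+n-1) + (-1)(r+n) + (8/9).
  a_n = [-4 a_{n-1} + 1 a_{n-2}] / D(n).
Since the indicial polynomial factors as (r - r_1)(r - r_2), D(n) = (r_1 + n - r_1)(r_1 + n - r_2) = n(n + 2/3).
Evaluating step by step (a_0 = 1):
  n = 1: D(1) = 1(1 + 2/3) = 5/3; numerator = -4(1) = -4; a_1 = (-4)/(5/3) = -12/5
  n = 2: D(2) = 2(2 + 2/3) = 16/3; numerator = -4(-12/5) + 1(1) = 53/5; a_2 = (53/5)/(16/3) = 159/80
  n = 3: D(3) = 3(3 + 2/3) = 11; numerator = -4(159/80) + 1(-12/5) = -207/20; a_3 = (-207/20)/(11) = -207/220
  n = 4: D(4) = 4(4 + 2/3) = 56/3; numerator = -4(-207/220) + 1(159/80) = 5061/880; a_4 = (5061/880)/(56/3) = 2169/7040
  n = 5: D(5) = 5(5 + 2/3) = 85/3; numerator = -4(2169/7040) + 1(-207/220) = -765/352; a_5 = (-765/352)/(85/3) = -27/352
  n = 6: D(6) = 6(6 + 2/3) = 40; numerator = -4(-27/352) + 1(2169/7040) = 4329/7040; a_6 = (4329/7040)/(40) = 4329/281600

r = 4/3; a_0 = 1; a_1 = -12/5; a_2 = 159/80; a_3 = -207/220; a_4 = 2169/7040; a_5 = -27/352; a_6 = 4329/281600


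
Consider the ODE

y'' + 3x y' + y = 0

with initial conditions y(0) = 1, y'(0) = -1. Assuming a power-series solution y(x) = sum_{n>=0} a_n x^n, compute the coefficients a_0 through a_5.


Ansatz: y(x) = sum_{n>=0} a_n x^n, so y'(x) = sum_{n>=1} n a_n x^(n-1) and y''(x) = sum_{n>=2} n(n-1) a_n x^(n-2).
Substitute into P(x) y'' + Q(x) y' + R(x) y = 0 with P(x) = 1, Q(x) = 3x, R(x) = 1, and match powers of x.
Initial conditions: a_0 = 1, a_1 = -1.
Setting the coefficient of each power of x to zero and solving order by order (substituting the coefficients already found):
  x^0: 2 a_2 + a_0 = 0  ->  2 a_2 = -a_0 = -1  ->  a_2 = -1/2
  x^1: 6 a_3 + 4 a_1 = 0  ->  6 a_3 = -4 a_1 = 4  ->  a_3 = 2/3
  x^2: 12 a_4 + 7 a_2 = 0  ->  12 a_4 = -7 a_2 = 7/2  ->  a_4 = 7/24
  x^3: 20 a_5 + 10 a_3 = 0  ->  20 a_5 = -10 a_3 = -20/3  ->  a_5 = -1/3
Truncated series: y(x) = 1 - x - (1/2) x^2 + (2/3) x^3 + (7/24) x^4 - (1/3) x^5 + O(x^6).

a_0 = 1; a_1 = -1; a_2 = -1/2; a_3 = 2/3; a_4 = 7/24; a_5 = -1/3


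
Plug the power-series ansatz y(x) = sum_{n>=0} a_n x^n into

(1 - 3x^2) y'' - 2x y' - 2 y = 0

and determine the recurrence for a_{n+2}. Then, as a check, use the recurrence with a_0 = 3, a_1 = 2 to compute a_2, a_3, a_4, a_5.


Substitute y = sum_n a_n x^n.
(1 - 3 x^2) y'' contributes (n+2)(n+1) a_{n+2} - 3 n(n-1) a_n at x^n.
-2 x y'(x) contributes -2 n a_n at x^n.
-2 y(x) contributes -2 a_n at x^n.
Matching x^n: (n+2)(n+1) a_{n+2} + (-3 n(n-1) - 2 n - 2) a_n = 0.
Thus a_{n+2} = (3 n(n-1) + 2 n + 2) / ((n+1)(n+2)) * a_n.

Check with a_0 = 3, a_1 = 2 (apply the recurrence for n = 0, 1, 2, 3): a_0 = 3, a_1 = 2, a_2 = 3, a_3 = 4/3, a_4 = 3, a_5 = 26/15.

a_(n+2) = (3 n(n-1) + 2 n + 2) / ((n+1)(n+2)) * a_n; check: a_0 = 3, a_1 = 2, a_2 = 3, a_3 = 4/3, a_4 = 3, a_5 = 26/15


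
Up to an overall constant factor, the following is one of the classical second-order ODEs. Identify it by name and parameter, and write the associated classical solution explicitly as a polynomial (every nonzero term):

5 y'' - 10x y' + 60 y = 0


All three coefficients share the factor 5; dividing through by 5 gives  y'' - 2x y' + 12 y = 0.
This matches the Hermite equation y'' - 2x y' + 2n y = 0 with 2n = 12, so n = 6; the polynomial solution is H_6(x).
With y = sum_k a_k x^k, matching x^k gives (k+2)(k+1) a_{k+2} = 2(k - n) a_k = 2(k - 6) a_k. The right side vanishes at k = 6, so the series with the parity of 6 terminates at degree 6.
Standard normalization: leading coefficient of H_n is 2^n, so a_6 = 2^6 = 64. Work downward with a_k = (k+1)(k+2) a_{k+2} / (2(k - n)):
  a_4 = (5)(6)(64) / (2(4 - 6)) = 1920/(-4) = -480
  a_2 = (3)(4)(-480) / (2(2 - 6)) = -5760/(-8) = 720
  a_0 = (1)(2)(720) / (2(0 - 6)) = 1440/(-12) = -120
Hence H_6(x) = 64 x^6 - 480 x^4 + 720 x^2 - 120.

H_6(x); series = 64 x^6 - 480 x^4 + 720 x^2 - 120


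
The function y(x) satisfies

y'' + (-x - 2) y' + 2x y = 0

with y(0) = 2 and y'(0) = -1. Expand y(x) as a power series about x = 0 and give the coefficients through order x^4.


Ansatz: y(x) = sum_{n>=0} a_n x^n, so y'(x) = sum_{n>=1} n a_n x^(n-1) and y''(x) = sum_{n>=2} n(n-1) a_n x^(n-2).
Substitute into P(x) y'' + Q(x) y' + R(x) y = 0 with P(x) = 1, Q(x) = -x - 2, R(x) = 2x, and match powers of x.
Initial conditions: a_0 = 2, a_1 = -1.
Setting the coefficient of each power of x to zero and solving order by order (substituting the coefficients already found):
  x^0: 2 a_2 - 2 a_1 = 0  ->  2 a_2 = 2 a_1 = -2  ->  a_2 = -1
  x^1: 6 a_3 - 4 a_2 - a_1 + 2 a_0 = 0  ->  6 a_3 = 4 a_2 + a_1 - 2 a_0 = -9  ->  a_3 = -3/2
  x^2: 12 a_4 - 6 a_3 - 2 a_2 + 2 a_1 = 0  ->  12 a_4 = 6 a_3 + 2 a_2 - 2 a_1 = -9  ->  a_4 = -3/4
Truncated series: y(x) = 2 - x - x^2 - (3/2) x^3 - (3/4) x^4 + O(x^5).

a_0 = 2; a_1 = -1; a_2 = -1; a_3 = -3/2; a_4 = -3/4


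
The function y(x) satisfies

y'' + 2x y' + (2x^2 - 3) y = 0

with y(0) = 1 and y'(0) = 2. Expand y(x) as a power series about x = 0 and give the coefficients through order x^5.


Ansatz: y(x) = sum_{n>=0} a_n x^n, so y'(x) = sum_{n>=1} n a_n x^(n-1) and y''(x) = sum_{n>=2} n(n-1) a_n x^(n-2).
Substitute into P(x) y'' + Q(x) y' + R(x) y = 0 with P(x) = 1, Q(x) = 2x, R(x) = 2x^2 - 3, and match powers of x.
Initial conditions: a_0 = 1, a_1 = 2.
Setting the coefficient of each power of x to zero and solving order by order (substituting the coefficients already found):
  x^0: 2 a_2 - 3 a_0 = 0  ->  2 a_2 = 3 a_0 = 3  ->  a_2 = 3/2
  x^1: 6 a_3 - a_1 = 0  ->  6 a_3 = a_1 = 2  ->  a_3 = 1/3
  x^2: 12 a_4 + a_2 + 2 a_0 = 0  ->  12 a_4 = -a_2 - 2 a_0 = -7/2  ->  a_4 = -7/24
  x^3: 20 a_5 + 3 a_3 + 2 a_1 = 0  ->  20 a_5 = -3 a_3 - 2 a_1 = -5  ->  a_5 = -1/4
Truncated series: y(x) = 1 + 2 x + (3/2) x^2 + (1/3) x^3 - (7/24) x^4 - (1/4) x^5 + O(x^6).

a_0 = 1; a_1 = 2; a_2 = 3/2; a_3 = 1/3; a_4 = -7/24; a_5 = -1/4


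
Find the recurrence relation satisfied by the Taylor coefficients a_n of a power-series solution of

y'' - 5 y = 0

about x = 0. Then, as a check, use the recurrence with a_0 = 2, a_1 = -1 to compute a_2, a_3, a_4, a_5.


Substitute y = sum_n a_n x^n into y'' + (const) y = 0.
y''(x) = sum_{n>=0} (n+2)(n+1) a_{n+2} x^n.
The ODE becomes sum_n [(n+2)(n+1) a_{n+2} - 5 a_n] x^n = 0.
Setting each coefficient to zero gives the recurrence:
  (n+2)(n+1) a_{n+2} - 5 a_n = 0,
  a_{n+2} = 5 / ((n+1)(n+2)) a_n.

Check with a_0 = 2, a_1 = -1 (apply the recurrence for n = 0, 1, 2, 3): a_0 = 2, a_1 = -1, a_2 = 5, a_3 = -5/6, a_4 = 25/12, a_5 = -5/24.

a_{n+2} = 5/((n+1)(n+2)) * a_n; check: a_0 = 2, a_1 = -1, a_2 = 5, a_3 = -5/6, a_4 = 25/12, a_5 = -5/24


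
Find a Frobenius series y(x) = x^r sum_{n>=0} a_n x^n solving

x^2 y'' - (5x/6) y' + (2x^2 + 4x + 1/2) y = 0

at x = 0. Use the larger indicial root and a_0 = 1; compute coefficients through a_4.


Write in Frobenius form y'' + (p(x)/x) y' + (q(x)/x^2) y = 0:
  p(x) = -5/6,  q(x) = 2x^2 + 4x + 1/2.
Indicial equation: r(r-1) + (-5/6) r + (1/2) = 0 -> roots r_1 = 3/2, r_2 = 1/3.
Take r = r_1 = 3/2. Let y(x) = x^r sum_{n>=0} a_n x^n with a_0 = 1.
Substitute y = x^r sum a_n x^n and match x^{r+n}. The recurrence is
  D(n) a_n + 4 a_{n-1} + 2 a_{n-2} = 0,  where D(n) = (r+n)(r+n-1) + (-5/6)(r+n) + (1/2).
  a_n = [-4 a_{n-1} - 2 a_{n-2}] / D(n).
Since the indicial polynomial factors as (r - r_1)(r - r_2), D(n) = (r_1 + n - r_1)(r_1 + n - r_2) = n(n + 7/6).
Evaluating step by step (a_0 = 1):
  n = 1: D(1) = 1(1 + 7/6) = 13/6; numerator = -4(1) = -4; a_1 = (-4)/(13/6) = -24/13
  n = 2: D(2) = 2(2 + 7/6) = 19/3; numerator = -4(-24/13) - 2(1) = 70/13; a_2 = (70/13)/(19/3) = 210/247
  n = 3: D(3) = 3(3 + 7/6) = 25/2; numerator = -4(210/247) - 2(-24/13) = 72/247; a_3 = (72/247)/(25/2) = 144/6175
  n = 4: D(4) = 4(4 + 7/6) = 62/3; numerator = -4(144/6175) - 2(210/247) = -852/475; a_4 = (-852/475)/(62/3) = -1278/14725

r = 3/2; a_0 = 1; a_1 = -24/13; a_2 = 210/247; a_3 = 144/6175; a_4 = -1278/14725


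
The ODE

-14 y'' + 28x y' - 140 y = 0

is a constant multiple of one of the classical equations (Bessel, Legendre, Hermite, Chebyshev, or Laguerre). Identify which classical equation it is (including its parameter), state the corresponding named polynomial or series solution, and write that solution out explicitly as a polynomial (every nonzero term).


All three coefficients share the factor -14; dividing through by -14 gives  y'' - 2x y' + 10 y = 0.
This matches the Hermite equation y'' - 2x y' + 2n y = 0 with 2n = 10, so n = 5; the polynomial solution is H_5(x).
With y = sum_k a_k x^k, matching x^k gives (k+2)(k+1) a_{k+2} = 2(k - n) a_k = 2(k - 5) a_k. The right side vanishes at k = 5, so the series with the parity of 5 terminates at degree 5.
Standard normalization: leading coefficient of H_n is 2^n, so a_5 = 2^5 = 32. Work downward with a_k = (k+1)(k+2) a_{k+2} / (2(k - n)):
  a_3 = (4)(5)(32) / (2(3 - 5)) = 640/(-4) = -160
  a_1 = (2)(3)(-160) / (2(1 - 5)) = -960/(-8) = 120
Hence H_5(x) = 32 x^5 - 160 x^3 + 120 x.

H_5(x); series = 32 x^5 - 160 x^3 + 120 x


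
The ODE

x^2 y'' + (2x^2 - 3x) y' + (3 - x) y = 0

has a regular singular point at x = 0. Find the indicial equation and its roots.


Divide by x^2 to reach normal form y'' + P_1(x) y' + P_2(x) y = 0 with P_1(x) = 2 - 3/x and P_2(x) = -1/x + 3/x^2.
x = 0 is a singular point because the y'-coefficient 2 - 3/x has a pole at x = 0 and the y-coefficient -1/x + 3/x^2 has a pole at x = 0.
It is a regular singular point because x P_1(x) = p(x) = 2x - 3 and x^2 P_2(x) = q(x) = 3 - x are polynomials, hence analytic at x = 0.
p(0) = -3,  q(0) = 3.
Indicial equation: r(r-1) + p(0) r + q(0) = 0, i.e. r^2 + (p(0) - 1) r + q(0) = 0, i.e. r^2 - 4 r + 3 = 0.
Discriminant: (-4)^2 - 4(3) = 4, so r = (4 ± 2)/2.
Solving: r_1 = 3, r_2 = 1.

indicial: r^2 - 4 r + 3 = 0; roots r_1 = 3, r_2 = 1


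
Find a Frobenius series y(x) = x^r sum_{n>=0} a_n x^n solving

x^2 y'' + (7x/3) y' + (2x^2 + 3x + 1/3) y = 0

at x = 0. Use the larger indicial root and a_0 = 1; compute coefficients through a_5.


Write in Frobenius form y'' + (p(x)/x) y' + (q(x)/x^2) y = 0:
  p(x) = 7/3,  q(x) = 2x^2 + 3x + 1/3.
Indicial equation: r(r-1) + (7/3) r + (1/3) = 0 -> roots r_1 = -1/3, r_2 = -1.
Take r = r_1 = -1/3. Let y(x) = x^r sum_{n>=0} a_n x^n with a_0 = 1.
Substitute y = x^r sum a_n x^n and match x^{r+n}. The recurrence is
  D(n) a_n + 3 a_{n-1} + 2 a_{n-2} = 0,  where D(n) = (r+n)(r+n-1) + (7/3)(r+n) + (1/3).
  a_n = [-3 a_{n-1} - 2 a_{n-2}] / D(n).
Since the indicial polynomial factors as (r - r_1)(r - r_2), D(n) = (r_1 + n - r_1)(r_1 + n - r_2) = n(n + 2/3).
Evaluating step by step (a_0 = 1):
  n = 1: D(1) = 1(1 + 2/3) = 5/3; numerator = -3(1) = -3; a_1 = (-3)/(5/3) = -9/5
  n = 2: D(2) = 2(2 + 2/3) = 16/3; numerator = -3(-9/5) - 2(1) = 17/5; a_2 = (17/5)/(16/3) = 51/80
  n = 3: D(3) = 3(3 + 2/3) = 11; numerator = -3(51/80) - 2(-9/5) = 27/16; a_3 = (27/16)/(11) = 27/176
  n = 4: D(4) = 4(4 + 2/3) = 56/3; numerator = -3(27/176) - 2(51/80) = -1527/880; a_4 = (-1527/880)/(56/3) = -4581/49280
  n = 5: D(5) = 5(5 + 2/3) = 85/3; numerator = -3(-4581/49280) - 2(27/176) = -1377/49280; a_5 = (-1377/49280)/(85/3) = -243/246400

r = -1/3; a_0 = 1; a_1 = -9/5; a_2 = 51/80; a_3 = 27/176; a_4 = -4581/49280; a_5 = -243/246400


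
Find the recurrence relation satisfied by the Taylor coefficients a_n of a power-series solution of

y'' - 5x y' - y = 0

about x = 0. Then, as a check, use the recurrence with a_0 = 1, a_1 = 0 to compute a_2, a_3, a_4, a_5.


Substitute y = sum_n a_n x^n.
y''(x) has coefficient (n+2)(n+1) a_{n+2} at x^n;
-5 x y'(x) has coefficient -5 n a_n at x^n (shift);
-y(x) has coefficient -1 a_n at x^n.
Matching x^n: (n+2)(n+1) a_{n+2} + (-5n - 1) a_n = 0.
Thus a_{n+2} = (5n + 1) / ((n+1)(n+2)) * a_n.

Check with a_0 = 1, a_1 = 0 (apply the recurrence for n = 0, 1, 2, 3): a_0 = 1, a_1 = 0, a_2 = 1/2, a_3 = 0, a_4 = 11/24, a_5 = 0.

a_(n+2) = (5n + 1) / ((n+1)(n+2)) * a_n; check: a_0 = 1, a_1 = 0, a_2 = 1/2, a_3 = 0, a_4 = 11/24, a_5 = 0


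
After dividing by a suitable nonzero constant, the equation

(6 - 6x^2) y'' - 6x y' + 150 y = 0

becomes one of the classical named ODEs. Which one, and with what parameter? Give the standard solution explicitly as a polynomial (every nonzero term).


All three coefficients share the factor 6; dividing through by 6 gives  (1 - x^2) y'' - x y' + 25 y = 0.
This matches the Chebyshev equation (1 - x^2) y'' - x y' + n^2 y = 0 (note the -x y' term, not -2x y') with n^2 = 25, so n = 5; the polynomial solution is T_5(x).
With y = sum_k a_k x^k, matching x^k gives (k+2)(k+1) a_{k+2} = (k^2 - n^2) a_k = (k - 5)(k + 5) a_k. The right side vanishes at k = 5, so the series with the parity of 5 terminates at degree 5.
Standard normalization: leading coefficient of T_n is 2^(n-1), so a_5 = 2^4 = 16. Work downward with a_k = (k+1)(k+2) a_{k+2} / ((k - 5)(k + 5)):
  a_3 = (4)(5)(16) / ((3 - 5)(3 + 5)) = 320/(-16) = -20
  a_1 = (2)(3)(-20) / ((1 - 5)(1 + 5)) = -120/(-24) = 5
Hence T_5(x) = 16 x^5 - 20 x^3 + 5 x.

T_5(x); series = 16 x^5 - 20 x^3 + 5 x


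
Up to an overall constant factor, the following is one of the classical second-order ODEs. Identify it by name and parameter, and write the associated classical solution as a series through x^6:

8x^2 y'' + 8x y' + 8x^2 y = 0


All three coefficients share the factor 8; dividing through by 8 gives  x^2 y'' + x y' + x^2 y = 0.
This matches the Bessel equation x^2 y'' + x y' + (x^2 - nu^2) y = 0 with nu^2 = 0, so nu = 0; the solution bounded at x = 0 is J_0(x).
Frobenius at x = 0: indicial roots ±nu; for r = nu the recurrence k(k + 2nu) c_k = -c_{k-2} gives the standard series J_nu(x) = sum_{k>=0} (-1)^k / (k! (k+nu)!) (x/2)^(2k+nu). Evaluate the first 4 terms:
  k = 0: (-1)^0 / (0! * 0! * 2^0) x^0 = 1/(1*1*1) x^0 = (1) x^0
  k = 1: (-1)^1 / (1! * 1! * 2^2) x^2 = -1/(1*1*4) x^2 = (-1/4) x^2
  k = 2: (-1)^2 / (2! * 2! * 2^4) x^4 = 1/(2*2*16) x^4 = (1/64) x^4
  k = 3: (-1)^3 / (3! * 3! * 2^6) x^6 = -1/(6*6*64) x^6 = (-1/2304) x^6
Hence J_0(x) = -x^6/2304 + x^4/64 - x^2/4 + 1 + ....

J_0(x); series = -x^6/2304 + x^4/64 - x^2/4 + 1


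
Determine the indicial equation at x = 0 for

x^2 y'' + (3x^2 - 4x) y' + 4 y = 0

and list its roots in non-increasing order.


Divide by x^2 to reach normal form y'' + P_1(x) y' + P_2(x) y = 0 with P_1(x) = 3 - 4/x and P_2(x) = 4/x^2.
x = 0 is a singular point because the y'-coefficient 3 - 4/x has a pole at x = 0 and the y-coefficient 4/x^2 has a pole at x = 0.
It is a regular singular point because x P_1(x) = p(x) = 3x - 4 and x^2 P_2(x) = q(x) = 4 are polynomials, hence analytic at x = 0.
p(0) = -4,  q(0) = 4.
Indicial equation: r(r-1) + p(0) r + q(0) = 0, i.e. r^2 + (p(0) - 1) r + q(0) = 0, i.e. r^2 - 5 r + 4 = 0.
Discriminant: (-5)^2 - 4(4) = 9, so r = (5 ± 3)/2.
Solving: r_1 = 4, r_2 = 1.

indicial: r^2 - 5 r + 4 = 0; roots r_1 = 4, r_2 = 1


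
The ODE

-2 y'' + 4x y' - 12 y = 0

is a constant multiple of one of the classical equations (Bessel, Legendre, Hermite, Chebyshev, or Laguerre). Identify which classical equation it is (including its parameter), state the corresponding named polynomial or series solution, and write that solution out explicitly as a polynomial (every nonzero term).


All three coefficients share the factor -2; dividing through by -2 gives  y'' - 2x y' + 6 y = 0.
This matches the Hermite equation y'' - 2x y' + 2n y = 0 with 2n = 6, so n = 3; the polynomial solution is H_3(x).
With y = sum_k a_k x^k, matching x^k gives (k+2)(k+1) a_{k+2} = 2(k - n) a_k = 2(k - 3) a_k. The right side vanishes at k = 3, so the series with the parity of 3 terminates at degree 3.
Standard normalization: leading coefficient of H_n is 2^n, so a_3 = 2^3 = 8. Work downward with a_k = (k+1)(k+2) a_{k+2} / (2(k - n)):
  a_1 = (2)(3)(8) / (2(1 - 3)) = 48/(-4) = -12
Hence H_3(x) = 8 x^3 - 12 x.

H_3(x); series = 8 x^3 - 12 x


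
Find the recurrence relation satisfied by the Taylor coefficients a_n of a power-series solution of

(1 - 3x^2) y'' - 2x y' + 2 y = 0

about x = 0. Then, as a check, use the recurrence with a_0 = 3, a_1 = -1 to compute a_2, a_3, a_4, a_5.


Substitute y = sum_n a_n x^n.
(1 - 3 x^2) y'' contributes (n+2)(n+1) a_{n+2} - 3 n(n-1) a_n at x^n.
-2 x y'(x) contributes -2 n a_n at x^n.
2 y(x) contributes 2 a_n at x^n.
Matching x^n: (n+2)(n+1) a_{n+2} + (-3 n(n-1) - 2 n + 2) a_n = 0.
Thus a_{n+2} = (3 n(n-1) + 2 n - 2) / ((n+1)(n+2)) * a_n.

Check with a_0 = 3, a_1 = -1 (apply the recurrence for n = 0, 1, 2, 3): a_0 = 3, a_1 = -1, a_2 = -3, a_3 = 0, a_4 = -2, a_5 = 0.

a_(n+2) = (3 n(n-1) + 2 n - 2) / ((n+1)(n+2)) * a_n; check: a_0 = 3, a_1 = -1, a_2 = -3, a_3 = 0, a_4 = -2, a_5 = 0


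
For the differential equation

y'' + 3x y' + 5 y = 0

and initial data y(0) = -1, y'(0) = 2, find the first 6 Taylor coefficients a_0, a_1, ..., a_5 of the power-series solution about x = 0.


Ansatz: y(x) = sum_{n>=0} a_n x^n, so y'(x) = sum_{n>=1} n a_n x^(n-1) and y''(x) = sum_{n>=2} n(n-1) a_n x^(n-2).
Substitute into P(x) y'' + Q(x) y' + R(x) y = 0 with P(x) = 1, Q(x) = 3x, R(x) = 5, and match powers of x.
Initial conditions: a_0 = -1, a_1 = 2.
Setting the coefficient of each power of x to zero and solving order by order (substituting the coefficients already found):
  x^0: 2 a_2 + 5 a_0 = 0  ->  2 a_2 = -5 a_0 = 5  ->  a_2 = 5/2
  x^1: 6 a_3 + 8 a_1 = 0  ->  6 a_3 = -8 a_1 = -16  ->  a_3 = -8/3
  x^2: 12 a_4 + 11 a_2 = 0  ->  12 a_4 = -11 a_2 = -55/2  ->  a_4 = -55/24
  x^3: 20 a_5 + 14 a_3 = 0  ->  20 a_5 = -14 a_3 = 112/3  ->  a_5 = 28/15
Truncated series: y(x) = -1 + 2 x + (5/2) x^2 - (8/3) x^3 - (55/24) x^4 + (28/15) x^5 + O(x^6).

a_0 = -1; a_1 = 2; a_2 = 5/2; a_3 = -8/3; a_4 = -55/24; a_5 = 28/15


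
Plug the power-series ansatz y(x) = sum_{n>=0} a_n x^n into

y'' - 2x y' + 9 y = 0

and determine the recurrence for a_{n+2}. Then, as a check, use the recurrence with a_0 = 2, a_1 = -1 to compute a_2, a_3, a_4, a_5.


Substitute y = sum_n a_n x^n.
y''(x) has coefficient (n+2)(n+1) a_{n+2} at x^n;
-2 x y'(x) has coefficient -2 n a_n at x^n (shift);
9 y(x) has coefficient 9 a_n at x^n.
Matching x^n: (n+2)(n+1) a_{n+2} + (-2n + 9) a_n = 0.
Thus a_{n+2} = (2n - 9) / ((n+1)(n+2)) * a_n.

Check with a_0 = 2, a_1 = -1 (apply the recurrence for n = 0, 1, 2, 3): a_0 = 2, a_1 = -1, a_2 = -9, a_3 = 7/6, a_4 = 15/4, a_5 = -7/40.

a_(n+2) = (2n - 9) / ((n+1)(n+2)) * a_n; check: a_0 = 2, a_1 = -1, a_2 = -9, a_3 = 7/6, a_4 = 15/4, a_5 = -7/40


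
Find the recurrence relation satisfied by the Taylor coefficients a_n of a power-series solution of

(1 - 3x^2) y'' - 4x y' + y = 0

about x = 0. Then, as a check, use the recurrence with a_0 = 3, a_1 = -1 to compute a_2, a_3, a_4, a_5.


Substitute y = sum_n a_n x^n.
(1 - 3 x^2) y'' contributes (n+2)(n+1) a_{n+2} - 3 n(n-1) a_n at x^n.
-4 x y'(x) contributes -4 n a_n at x^n.
y(x) contributes 1 a_n at x^n.
Matching x^n: (n+2)(n+1) a_{n+2} + (-3 n(n-1) - 4 n + 1) a_n = 0.
Thus a_{n+2} = (3 n(n-1) + 4 n - 1) / ((n+1)(n+2)) * a_n.

Check with a_0 = 3, a_1 = -1 (apply the recurrence for n = 0, 1, 2, 3): a_0 = 3, a_1 = -1, a_2 = -3/2, a_3 = -1/2, a_4 = -13/8, a_5 = -29/40.

a_(n+2) = (3 n(n-1) + 4 n - 1) / ((n+1)(n+2)) * a_n; check: a_0 = 3, a_1 = -1, a_2 = -3/2, a_3 = -1/2, a_4 = -13/8, a_5 = -29/40


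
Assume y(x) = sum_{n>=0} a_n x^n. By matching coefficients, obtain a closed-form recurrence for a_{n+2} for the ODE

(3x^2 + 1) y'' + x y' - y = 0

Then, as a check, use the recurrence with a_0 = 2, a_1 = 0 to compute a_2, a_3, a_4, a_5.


Substitute y = sum_n a_n x^n.
(1 + 3 x^2) y'' contributes (n+2)(n+1) a_{n+2} + 3 n(n-1) a_n at x^n.
x y'(x) contributes n a_n at x^n.
-y(x) contributes -1 a_n at x^n.
Matching x^n: (n+2)(n+1) a_{n+2} + (3 n(n-1) + n - 1) a_n = 0.
Thus a_{n+2} = (-3 n(n-1) - n + 1) / ((n+1)(n+2)) * a_n.

Check with a_0 = 2, a_1 = 0 (apply the recurrence for n = 0, 1, 2, 3): a_0 = 2, a_1 = 0, a_2 = 1, a_3 = 0, a_4 = -7/12, a_5 = 0.

a_(n+2) = (-3 n(n-1) - n + 1) / ((n+1)(n+2)) * a_n; check: a_0 = 2, a_1 = 0, a_2 = 1, a_3 = 0, a_4 = -7/12, a_5 = 0


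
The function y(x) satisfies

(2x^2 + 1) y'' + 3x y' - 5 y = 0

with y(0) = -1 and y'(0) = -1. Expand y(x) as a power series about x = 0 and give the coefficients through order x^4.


Ansatz: y(x) = sum_{n>=0} a_n x^n, so y'(x) = sum_{n>=1} n a_n x^(n-1) and y''(x) = sum_{n>=2} n(n-1) a_n x^(n-2).
Substitute into P(x) y'' + Q(x) y' + R(x) y = 0 with P(x) = 2x^2 + 1, Q(x) = 3x, R(x) = -5, and match powers of x.
Initial conditions: a_0 = -1, a_1 = -1.
Setting the coefficient of each power of x to zero and solving order by order (substituting the coefficients already found):
  x^0: 2 a_2 - 5 a_0 = 0  ->  2 a_2 = 5 a_0 = -5  ->  a_2 = -5/2
  x^1: 6 a_3 - 2 a_1 = 0  ->  6 a_3 = 2 a_1 = -2  ->  a_3 = -1/3
  x^2: 12 a_4 + 5 a_2 = 0  ->  12 a_4 = -5 a_2 = 25/2  ->  a_4 = 25/24
Truncated series: y(x) = -1 - x - (5/2) x^2 - (1/3) x^3 + (25/24) x^4 + O(x^5).

a_0 = -1; a_1 = -1; a_2 = -5/2; a_3 = -1/3; a_4 = 25/24


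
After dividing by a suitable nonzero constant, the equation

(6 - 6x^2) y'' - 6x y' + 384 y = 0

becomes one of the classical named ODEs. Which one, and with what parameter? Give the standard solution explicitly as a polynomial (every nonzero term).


All three coefficients share the factor 6; dividing through by 6 gives  (1 - x^2) y'' - x y' + 64 y = 0.
This matches the Chebyshev equation (1 - x^2) y'' - x y' + n^2 y = 0 (note the -x y' term, not -2x y') with n^2 = 64, so n = 8; the polynomial solution is T_8(x).
With y = sum_k a_k x^k, matching x^k gives (k+2)(k+1) a_{k+2} = (k^2 - n^2) a_k = (k - 8)(k + 8) a_k. The right side vanishes at k = 8, so the series with the parity of 8 terminates at degree 8.
Standard normalization: leading coefficient of T_n is 2^(n-1), so a_8 = 2^7 = 128. Work downward with a_k = (k+1)(k+2) a_{k+2} / ((k - 8)(k + 8)):
  a_6 = (7)(8)(128) / ((6 - 8)(6 + 8)) = 7168/(-28) = -256
  a_4 = (5)(6)(-256) / ((4 - 8)(4 + 8)) = -7680/(-48) = 160
  a_2 = (3)(4)(160) / ((2 - 8)(2 + 8)) = 1920/(-60) = -32
  a_0 = (1)(2)(-32) / ((0 - 8)(0 + 8)) = -64/(-64) = 1
Hence T_8(x) = 128 x^8 - 256 x^6 + 160 x^4 - 32 x^2 + 1.

T_8(x); series = 128 x^8 - 256 x^6 + 160 x^4 - 32 x^2 + 1


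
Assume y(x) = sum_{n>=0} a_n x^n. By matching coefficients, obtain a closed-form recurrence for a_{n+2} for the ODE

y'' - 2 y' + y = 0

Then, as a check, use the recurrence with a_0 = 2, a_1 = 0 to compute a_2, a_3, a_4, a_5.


Substitute y = sum_n a_n x^n.
y''(x) has coefficient (n+2)(n+1) a_{n+2} at x^n;
-2 y'(x) has coefficient -2 (n+1) a_{n+1} at x^n;
y(x) has coefficient 1 a_n at x^n.
Matching x^n: (n+2)(n+1) a_{n+2} - 2 (n+1) a_{n+1} + 1 a_n = 0.
Thus a_{n+2} = [2 (n+1) a_{n+1} - 1 a_n] / ((n+1)(n+2)).

Check with a_0 = 2, a_1 = 0 (apply the recurrence for n = 0, 1, 2, 3): a_0 = 2, a_1 = 0, a_2 = -1, a_3 = -2/3, a_4 = -1/4, a_5 = -1/15.

a_(n+2) = [2 (n+1) a_(n+1) - 1 a_n] / ((n+1)(n+2)); check: a_0 = 2, a_1 = 0, a_2 = -1, a_3 = -2/3, a_4 = -1/4, a_5 = -1/15


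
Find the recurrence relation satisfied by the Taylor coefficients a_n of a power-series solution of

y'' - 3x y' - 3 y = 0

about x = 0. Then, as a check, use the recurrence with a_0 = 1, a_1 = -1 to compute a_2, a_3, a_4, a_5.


Substitute y = sum_n a_n x^n.
y''(x) has coefficient (n+2)(n+1) a_{n+2} at x^n;
-3 x y'(x) has coefficient -3 n a_n at x^n (shift);
-3 y(x) has coefficient -3 a_n at x^n.
Matching x^n: (n+2)(n+1) a_{n+2} + (-3n - 3) a_n = 0.
Thus a_{n+2} = (3n + 3) / ((n+1)(n+2)) * a_n.

Check with a_0 = 1, a_1 = -1 (apply the recurrence for n = 0, 1, 2, 3): a_0 = 1, a_1 = -1, a_2 = 3/2, a_3 = -1, a_4 = 9/8, a_5 = -3/5.

a_(n+2) = (3n + 3) / ((n+1)(n+2)) * a_n; check: a_0 = 1, a_1 = -1, a_2 = 3/2, a_3 = -1, a_4 = 9/8, a_5 = -3/5


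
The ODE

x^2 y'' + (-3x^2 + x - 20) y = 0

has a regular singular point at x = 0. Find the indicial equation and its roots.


Divide by x^2 to reach normal form y'' + P_1(x) y' + P_2(x) y = 0 with P_1(x) = 0 and P_2(x) = -3 + 1/x - 20/x^2.
x = 0 is a singular point because the y-coefficient -3 + 1/x - 20/x^2 has a pole at x = 0.
It is a regular singular point because x P_1(x) = p(x) = 0 and x^2 P_2(x) = q(x) = -3x^2 + x - 20 are polynomials, hence analytic at x = 0.
p(0) = 0,  q(0) = -20.
Indicial equation: r(r-1) + p(0) r + q(0) = 0, i.e. r^2 + (p(0) - 1) r + q(0) = 0, i.e. r^2 - 1 r - 20 = 0.
Discriminant: (-1)^2 - 4(-20) = 81, so r = (1 ± 9)/2.
Solving: r_1 = 5, r_2 = -4.

indicial: r^2 - 1 r - 20 = 0; roots r_1 = 5, r_2 = -4


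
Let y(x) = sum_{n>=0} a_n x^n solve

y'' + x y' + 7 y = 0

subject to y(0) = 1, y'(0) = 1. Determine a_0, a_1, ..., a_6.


Ansatz: y(x) = sum_{n>=0} a_n x^n, so y'(x) = sum_{n>=1} n a_n x^(n-1) and y''(x) = sum_{n>=2} n(n-1) a_n x^(n-2).
Substitute into P(x) y'' + Q(x) y' + R(x) y = 0 with P(x) = 1, Q(x) = x, R(x) = 7, and match powers of x.
Initial conditions: a_0 = 1, a_1 = 1.
Setting the coefficient of each power of x to zero and solving order by order (substituting the coefficients already found):
  x^0: 2 a_2 + 7 a_0 = 0  ->  2 a_2 = -7 a_0 = -7  ->  a_2 = -7/2
  x^1: 6 a_3 + 8 a_1 = 0  ->  6 a_3 = -8 a_1 = -8  ->  a_3 = -4/3
  x^2: 12 a_4 + 9 a_2 = 0  ->  12 a_4 = -9 a_2 = 63/2  ->  a_4 = 21/8
  x^3: 20 a_5 + 10 a_3 = 0  ->  20 a_5 = -10 a_3 = 40/3  ->  a_5 = 2/3
  x^4: 30 a_6 + 11 a_4 = 0  ->  30 a_6 = -11 a_4 = -231/8  ->  a_6 = -77/80
Truncated series: y(x) = 1 + x - (7/2) x^2 - (4/3) x^3 + (21/8) x^4 + (2/3) x^5 - (77/80) x^6 + O(x^7).

a_0 = 1; a_1 = 1; a_2 = -7/2; a_3 = -4/3; a_4 = 21/8; a_5 = 2/3; a_6 = -77/80


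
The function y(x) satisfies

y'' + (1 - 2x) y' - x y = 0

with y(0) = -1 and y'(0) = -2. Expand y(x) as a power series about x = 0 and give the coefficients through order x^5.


Ansatz: y(x) = sum_{n>=0} a_n x^n, so y'(x) = sum_{n>=1} n a_n x^(n-1) and y''(x) = sum_{n>=2} n(n-1) a_n x^(n-2).
Substitute into P(x) y'' + Q(x) y' + R(x) y = 0 with P(x) = 1, Q(x) = 1 - 2x, R(x) = -x, and match powers of x.
Initial conditions: a_0 = -1, a_1 = -2.
Setting the coefficient of each power of x to zero and solving order by order (substituting the coefficients already found):
  x^0: 2 a_2 + a_1 = 0  ->  2 a_2 = -a_1 = 2  ->  a_2 = 1
  x^1: 6 a_3 + 2 a_2 - 2 a_1 - a_0 = 0  ->  6 a_3 = -2 a_2 + 2 a_1 + a_0 = -7  ->  a_3 = -7/6
  x^2: 12 a_4 + 3 a_3 - 4 a_2 - a_1 = 0  ->  12 a_4 = -3 a_3 + 4 a_2 + a_1 = 11/2  ->  a_4 = 11/24
  x^3: 20 a_5 + 4 a_4 - 6 a_3 - a_2 = 0  ->  20 a_5 = -4 a_4 + 6 a_3 + a_2 = -47/6  ->  a_5 = -47/120
Truncated series: y(x) = -1 - 2 x + x^2 - (7/6) x^3 + (11/24) x^4 - (47/120) x^5 + O(x^6).

a_0 = -1; a_1 = -2; a_2 = 1; a_3 = -7/6; a_4 = 11/24; a_5 = -47/120
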